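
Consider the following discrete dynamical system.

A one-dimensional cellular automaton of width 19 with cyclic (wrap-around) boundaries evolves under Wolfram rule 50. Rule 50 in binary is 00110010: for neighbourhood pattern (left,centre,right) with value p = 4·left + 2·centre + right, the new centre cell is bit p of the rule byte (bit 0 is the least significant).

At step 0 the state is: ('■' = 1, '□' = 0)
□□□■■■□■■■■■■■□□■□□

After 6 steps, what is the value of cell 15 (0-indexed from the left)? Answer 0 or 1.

[0] □□□■■■□■■■■■■■□□■□□
[1] □□■□□□■□□□□□□□■■□■□
[2] □■□■□■□■□□□□□■□□■□■
[3] ■□■□■□■□■□□□■□■■□■□
[4] □■□■□■□■□■□■□■□□■□■
[5] ■□■□■□■□■□■□■□■■□■□
[6] □■□■□■□■□■□■□■□□■□■

0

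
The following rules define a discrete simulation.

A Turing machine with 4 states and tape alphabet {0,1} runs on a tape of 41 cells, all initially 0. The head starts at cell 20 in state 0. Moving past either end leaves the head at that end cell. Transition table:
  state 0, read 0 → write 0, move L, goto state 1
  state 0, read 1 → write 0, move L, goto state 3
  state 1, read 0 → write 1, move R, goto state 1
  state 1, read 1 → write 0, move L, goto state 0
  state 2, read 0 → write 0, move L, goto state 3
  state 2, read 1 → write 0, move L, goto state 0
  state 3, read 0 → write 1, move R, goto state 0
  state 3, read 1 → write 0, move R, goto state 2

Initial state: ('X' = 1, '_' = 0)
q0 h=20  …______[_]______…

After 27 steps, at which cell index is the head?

step 0: q0 h=20  …______[_]______…
step 1: q1 h=19  …______[_]______…
step 2: q1 h=20  …_____X[_]______…
step 3: q1 h=21  …____XX[_]______…
step 4: q1 h=22  …___XXX[_]______…
step 5: q1 h=23  …__XXXX[_]______…
step 6: q1 h=24  …_XXXXX[_]______…
step 7: q1 h=25  …XXXXXX[_]______…
step 8: q1 h=26  …XXXXXX[_]______…
step 9: q1 h=27  …XXXXXX[_]______…
step 10: q1 h=28  …XXXXXX[_]______…
step 11: q1 h=29  …XXXXXX[_]______…
step 12: q1 h=30  …XXXXXX[_]______…
step 13: q1 h=31  …XXXXXX[_]______…
step 14: q1 h=32  …XXXXXX[_]______…
step 15: q1 h=33  …XXXXXX[_]______…
step 16: q1 h=34  …XXXXXX[_]______|
step 17: q1 h=35  …XXXXXX[_]_____|
step 18: q1 h=36  …XXXXXX[_]____|
step 19: q1 h=37  …XXXXXX[_]___|
step 20: q1 h=38  …XXXXXX[_]__|
step 21: q1 h=39  …XXXXXX[_]_|
step 22: q1 h=40  …XXXXXX[_]|
step 23: q1 h=40  …XXXXXX[X]|
step 24: q0 h=39  …XXXXXX[X]_|
step 25: q3 h=38  …XXXXXX[X]__|
step 26: q2 h=39  …XXXXX_[_]_|
step 27: q3 h=38  …XXXXXX[_]__|

38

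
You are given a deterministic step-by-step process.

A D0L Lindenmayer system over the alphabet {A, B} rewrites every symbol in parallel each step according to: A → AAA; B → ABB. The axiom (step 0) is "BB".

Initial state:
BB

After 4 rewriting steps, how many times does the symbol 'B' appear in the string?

[0] BB
[1] ABBABB
[2] AAAABBABBAAAABBABB
[3] AAAAAAAAAAAAABBABBAAAABBABBAAAAAAAAAAAAABBABBAAAABBABB
[4] AAAAAAAAAAAAAAAAAAAAAAAAAAAAAAAAAAAAAAAABBABBAAAABBABBAAAA…AAAAAAAAAAAAAAAAABBABBAAAABBABBAAAAAAAAAAAAABBABBAAAABBABB  (len 162)

32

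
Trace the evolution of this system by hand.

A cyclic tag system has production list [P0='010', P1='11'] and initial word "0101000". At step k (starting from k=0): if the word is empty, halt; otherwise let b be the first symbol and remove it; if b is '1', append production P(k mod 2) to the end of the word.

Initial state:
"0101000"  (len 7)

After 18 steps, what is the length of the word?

16

[0] "0101000"  (len 7)
[1] "101000"  (len 6)
[2] "0100011"  (len 7)
[3] "100011"  (len 6)
[4] "0001111"  (len 7)
[5] "001111"  (len 6)
[6] "01111"  (len 5)
[7] "1111"  (len 4)
[8] "11111"  (len 5)
[9] "1111010"  (len 7)
[10] "11101011"  (len 8)
[11] "1101011010"  (len 10)
[12] "10101101011"  (len 11)
[13] "0101101011010"  (len 13)
[14] "101101011010"  (len 12)
[15] "01101011010010"  (len 14)
[16] "1101011010010"  (len 13)
[17] "101011010010010"  (len 15)
[18] "0101101001001011"  (len 16)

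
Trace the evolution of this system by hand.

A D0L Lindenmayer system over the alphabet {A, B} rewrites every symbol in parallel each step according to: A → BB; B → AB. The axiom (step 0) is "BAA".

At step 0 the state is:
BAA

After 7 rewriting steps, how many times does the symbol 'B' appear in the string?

step 0: BAA
step 1: ABBBBB
step 2: BBABABABABAB
step 3: ABABBBABBBABBBABBBABBBAB
step 4: BBABBBABABABBBABABABBBABABABBBABABABBBABABABBBAB
step 5: ABABBBABABABBBABBBABBBABABABBBABBBABBBABABABBBABBBABBBABABABBBABBBABBBABABABBBABBBABBBABABABBBAB
step 6: BBABBBABABABBBABBBABBBABABABBBABABABBBABABABBBABBBABBBABAB…ABABABBBABBBABBBABABABBBABABABBBABABABBBABBBABBBABABABBBAB  (len 192)
step 7: ABABBBABABABBBABBBABBBABABABBBABABABBBABABABBBABBBABBBABAB…ABABABBBABBBABBBABABABBBABABABBBABABABBBABBBABBBABABABBBAB  (len 384)

257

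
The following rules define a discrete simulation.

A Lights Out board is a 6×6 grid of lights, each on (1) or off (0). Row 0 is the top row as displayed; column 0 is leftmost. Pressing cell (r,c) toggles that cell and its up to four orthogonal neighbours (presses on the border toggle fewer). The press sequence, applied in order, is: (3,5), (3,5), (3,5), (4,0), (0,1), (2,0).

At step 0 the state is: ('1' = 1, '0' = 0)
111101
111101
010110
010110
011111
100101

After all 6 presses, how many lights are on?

[0] 111101
111101
010110
010110
011111
100101
[1] 111101
111101
010111
010101
011110
100101
[2] 111101
111101
010110
010110
011111
100101
[3] 111101
111101
010111
010101
011110
100101
[4] 111101
111101
010111
110101
101110
000101
[5] 000101
101101
010111
110101
101110
000101
[6] 000101
001101
100111
010101
101110
000101

18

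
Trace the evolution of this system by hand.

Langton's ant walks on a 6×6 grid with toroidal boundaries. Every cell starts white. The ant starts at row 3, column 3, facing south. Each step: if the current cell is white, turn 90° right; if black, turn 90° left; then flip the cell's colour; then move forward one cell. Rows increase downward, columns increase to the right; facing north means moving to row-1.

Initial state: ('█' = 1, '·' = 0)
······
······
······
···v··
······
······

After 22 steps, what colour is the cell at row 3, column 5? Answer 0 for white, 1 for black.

[0] ······
······
······
···v··
······
······
[1] ······
······
······
··<█··
······
······
[2] ······
······
··^···
··██··
······
······
[3] ······
······
··█>··
··██··
······
······
[4] ······
······
··██··
··█v··
······
······
[5] ······
······
··██··
··█·>·
······
······
[6] ······
······
··██··
··█·█·
····v·
······
[7] ······
······
··██··
··█·█·
···<█·
······
[8] ······
······
··██··
··█^█·
···██·
······
[9] ······
······
··██··
··██>·
···██·
······
[10] ······
······
··██^·
··██··
···██·
······
[11] ······
······
··███>
··██··
···██·
······
[12] ······
······
··████
··██·v
···██·
······
[13] ······
······
··████
··██<█
···██·
······
[14] ······
······
··██^█
··████
···██·
······
[15] ······
······
··█<·█
··████
···██·
······
[16] ······
······
··█··█
··█v██
···██·
······
[17] ······
······
··█··█
··█·>█
···██·
······
[18] ······
······
··█·^█
··█··█
···██·
······
[19] ······
······
··█·█>
··█··█
···██·
······
[20] ······
·····^
··█·█·
··█··█
···██·
······
[21] ······
>····█
··█·█·
··█··█
···██·
······
[22] ······
█····█
v·█·█·
··█··█
···██·
······

1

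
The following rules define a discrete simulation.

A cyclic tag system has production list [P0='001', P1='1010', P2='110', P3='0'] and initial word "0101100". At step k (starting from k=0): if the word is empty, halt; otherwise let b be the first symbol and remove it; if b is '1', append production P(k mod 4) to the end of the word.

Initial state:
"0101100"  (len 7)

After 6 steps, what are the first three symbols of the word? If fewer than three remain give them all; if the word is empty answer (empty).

010

k=0  "0101100"  (len 7)
k=1  "101100"  (len 6)
k=2  "011001010"  (len 9)
k=3  "11001010"  (len 8)
k=4  "10010100"  (len 8)
k=5  "0010100001"  (len 10)
k=6  "010100001"  (len 9)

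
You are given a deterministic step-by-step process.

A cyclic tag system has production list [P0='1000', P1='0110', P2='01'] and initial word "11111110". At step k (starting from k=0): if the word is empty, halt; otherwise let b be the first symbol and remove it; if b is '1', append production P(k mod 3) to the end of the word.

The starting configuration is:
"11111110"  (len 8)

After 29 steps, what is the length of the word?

31

0) "11111110"  (len 8)
1) "11111101000"  (len 11)
2) "11111010000110"  (len 14)
3) "111101000011001"  (len 15)
4) "111010000110011000"  (len 18)
5) "110100001100110000110"  (len 21)
6) "1010000110011000011001"  (len 22)
7) "0100001100110000110011000"  (len 25)
8) "100001100110000110011000"  (len 24)
9) "0000110011000011001100001"  (len 25)
10) "000110011000011001100001"  (len 24)
11) "00110011000011001100001"  (len 23)
12) "0110011000011001100001"  (len 22)
13) "110011000011001100001"  (len 21)
14) "100110000110011000010110"  (len 24)
15) "0011000011001100001011001"  (len 25)
16) "011000011001100001011001"  (len 24)
17) "11000011001100001011001"  (len 23)
18) "100001100110000101100101"  (len 24)
19) "000011001100001011001011000"  (len 27)
20) "00011001100001011001011000"  (len 26)
21) "0011001100001011001011000"  (len 25)
22) "011001100001011001011000"  (len 24)
23) "11001100001011001011000"  (len 23)
24) "100110000101100101100001"  (len 24)
25) "001100001011001011000011000"  (len 27)
26) "01100001011001011000011000"  (len 26)
27) "1100001011001011000011000"  (len 25)
28) "1000010110010110000110001000"  (len 28)
29) "0000101100101100001100010000110"  (len 31)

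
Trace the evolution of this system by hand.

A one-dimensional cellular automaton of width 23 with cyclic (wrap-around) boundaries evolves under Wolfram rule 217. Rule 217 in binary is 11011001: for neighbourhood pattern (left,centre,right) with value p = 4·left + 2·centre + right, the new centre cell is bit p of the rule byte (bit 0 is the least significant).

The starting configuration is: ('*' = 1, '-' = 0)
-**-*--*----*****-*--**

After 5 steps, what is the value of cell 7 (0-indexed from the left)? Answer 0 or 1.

0

k=0  -**-*--*----*****-*--**
k=1  -**--*--***-*****--*-**
k=2  -***--*-***-******---**
k=3  -****---***-********-**
k=4  -******-***-********-**
k=5  -******-***-********-**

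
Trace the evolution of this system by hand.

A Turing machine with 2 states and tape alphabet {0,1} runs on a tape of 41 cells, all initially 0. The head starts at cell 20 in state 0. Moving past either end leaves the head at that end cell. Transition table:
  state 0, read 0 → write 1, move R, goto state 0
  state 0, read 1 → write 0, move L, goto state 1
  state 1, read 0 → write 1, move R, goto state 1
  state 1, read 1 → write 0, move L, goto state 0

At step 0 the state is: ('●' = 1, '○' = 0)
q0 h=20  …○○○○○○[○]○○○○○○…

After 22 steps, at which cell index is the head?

39

k=0  q0 h=20  …○○○○○○[○]○○○○○○…
k=1  q0 h=21  …○○○○○●[○]○○○○○○…
k=2  q0 h=22  …○○○○●●[○]○○○○○○…
k=3  q0 h=23  …○○○●●●[○]○○○○○○…
k=4  q0 h=24  …○○●●●●[○]○○○○○○…
k=5  q0 h=25  …○●●●●●[○]○○○○○○…
k=6  q0 h=26  …●●●●●●[○]○○○○○○…
k=7  q0 h=27  …●●●●●●[○]○○○○○○…
k=8  q0 h=28  …●●●●●●[○]○○○○○○…
k=9  q0 h=29  …●●●●●●[○]○○○○○○…
k=10  q0 h=30  …●●●●●●[○]○○○○○○…
k=11  q0 h=31  …●●●●●●[○]○○○○○○…
k=12  q0 h=32  …●●●●●●[○]○○○○○○…
k=13  q0 h=33  …●●●●●●[○]○○○○○○…
k=14  q0 h=34  …●●●●●●[○]○○○○○○|
k=15  q0 h=35  …●●●●●●[○]○○○○○|
k=16  q0 h=36  …●●●●●●[○]○○○○|
k=17  q0 h=37  …●●●●●●[○]○○○|
k=18  q0 h=38  …●●●●●●[○]○○|
k=19  q0 h=39  …●●●●●●[○]○|
k=20  q0 h=40  …●●●●●●[○]|
k=21  q0 h=40  …●●●●●●[●]|
k=22  q1 h=39  …●●●●●●[●]○|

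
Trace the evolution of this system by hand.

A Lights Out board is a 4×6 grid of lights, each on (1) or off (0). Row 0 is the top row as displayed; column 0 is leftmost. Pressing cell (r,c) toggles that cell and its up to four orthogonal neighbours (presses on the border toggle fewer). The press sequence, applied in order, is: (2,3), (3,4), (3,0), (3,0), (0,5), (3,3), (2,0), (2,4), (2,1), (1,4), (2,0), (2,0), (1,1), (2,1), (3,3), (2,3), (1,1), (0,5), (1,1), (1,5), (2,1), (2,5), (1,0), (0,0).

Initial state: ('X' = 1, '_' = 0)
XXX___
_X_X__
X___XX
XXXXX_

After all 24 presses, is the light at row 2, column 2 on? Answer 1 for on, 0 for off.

k=0  XXX___
_X_X__
X___XX
XXXXX_
k=1  XXX___
_X____
X_XX_X
XXX_X_
k=2  XXX___
_X____
X_XXXX
XXXX_X
k=3  XXX___
_X____
__XXXX
__XX_X
k=4  XXX___
_X____
X_XXXX
XXXX_X
k=5  XXX_XX
_X___X
X_XXXX
XXXX_X
k=6  XXX_XX
_X___X
X_X_XX
XX__XX
k=7  XXX_XX
XX___X
_XX_XX
_X__XX
k=8  XXX_XX
XX__XX
_XXX__
_X___X
k=9  XXX_XX
X___XX
X__X__
_____X
k=10  XXX__X
X__X__
X__XX_
_____X
k=11  XXX__X
___X__
_X_XX_
X____X
k=12  XXX__X
X__X__
X__XX_
_____X
k=13  X_X__X
_XXX__
XX_XX_
_____X
k=14  X_X__X
__XX__
__XXX_
_X___X
k=15  X_X__X
__XX__
__X_X_
_XXXXX
k=16  X_X__X
__X___
___X__
_XX_XX
k=17  XXX__X
XX____
_X_X__
_XX_XX
k=18  XXX_X_
XX___X
_X_X__
_XX_XX
k=19  X_X_X_
__X__X
___X__
_XX_XX
k=20  X_X_XX
__X_X_
___X_X
_XX_XX
k=21  X_X_XX
_XX_X_
XXXX_X
__X_XX
k=22  X_X_XX
_XX_XX
XXXXX_
__X_X_
k=23  __X_XX
X_X_XX
_XXXX_
__X_X_
k=24  XXX_XX
__X_XX
_XXXX_
__X_X_

1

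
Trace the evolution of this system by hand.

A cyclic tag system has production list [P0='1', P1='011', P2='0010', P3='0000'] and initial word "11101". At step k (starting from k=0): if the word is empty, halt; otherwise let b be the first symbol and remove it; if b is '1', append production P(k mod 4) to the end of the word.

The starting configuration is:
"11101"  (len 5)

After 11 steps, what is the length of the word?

0) "11101"  (len 5)
1) "11011"  (len 5)
2) "1011011"  (len 7)
3) "0110110010"  (len 10)
4) "110110010"  (len 9)
5) "101100101"  (len 9)
6) "01100101011"  (len 11)
7) "1100101011"  (len 10)
8) "1001010110000"  (len 13)
9) "0010101100001"  (len 13)
10) "010101100001"  (len 12)
11) "10101100001"  (len 11)

11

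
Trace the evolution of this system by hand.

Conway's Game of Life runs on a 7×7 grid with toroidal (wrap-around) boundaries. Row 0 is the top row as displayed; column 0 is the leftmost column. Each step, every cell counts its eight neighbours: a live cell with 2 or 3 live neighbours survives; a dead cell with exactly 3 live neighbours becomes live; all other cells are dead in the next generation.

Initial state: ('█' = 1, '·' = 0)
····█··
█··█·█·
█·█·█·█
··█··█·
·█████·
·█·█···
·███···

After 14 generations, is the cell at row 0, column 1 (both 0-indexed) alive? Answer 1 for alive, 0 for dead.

0) ····█··
█··█·█·
█·█·█·█
··█··█·
·█████·
·█·█···
·███···
1) ·█··█··
██·█·█·
█·█·█··
█······
·█···█·
█······
·█·██··
2) ·█···█·
█··█·██
█·███··
█·····█
██····█
███·█··
█████··
3) ·····█·
█··█·█·
··███··
··██·█·
··█··█·
····██·
····███
4) ·······
··██·██
·█···██
·█···█·
··█··██
···█···
······█
5) ·····██
█·█·███
·█·····
·██·█··
··█·███
·····██
·······
6) █···█··
██··█··
····█·█
███·█··
███·█·█
····█·█
·······
7) ██·····
██·██·█
··█·█·█
··█·█··
··█·█·█
·█·█··█
·····█·
8) ·██·██·
···██·█
··█·█·█
·██·█··
███·█··
█·███·█
·██···█
9) ·█··█·█
██····█
███·█··
····█··
····█·█
····█·█
······█
10) ·█····█
···█··█
··██·██
██··█··
···██··
█·····█
······█
11) ·····██
···██·█
·███·██
██····█
·█·████
█····██
·····██
12) █······
···█···
·█·█···
·······
·██·█··
·······
····█··
13) ·······
··█····
··█····
·█·█···
·······
···█···
·······
14) ·······
·······
·███···
··█····
··█····
·······
·······

0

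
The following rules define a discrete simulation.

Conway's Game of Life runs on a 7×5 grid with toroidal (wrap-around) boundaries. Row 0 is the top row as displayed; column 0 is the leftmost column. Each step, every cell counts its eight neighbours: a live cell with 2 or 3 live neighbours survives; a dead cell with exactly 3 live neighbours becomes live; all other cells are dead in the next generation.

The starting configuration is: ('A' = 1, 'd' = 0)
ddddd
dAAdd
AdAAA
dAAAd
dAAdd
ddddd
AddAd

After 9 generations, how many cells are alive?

15

k=0  ddddd
dAAdd
AdAAA
dAAAd
dAAdd
ddddd
AddAd
k=1  dAAdd
AAAdA
AdddA
ddddd
dAdAd
dAAdd
ddddd
k=2  ddAAd
ddAdA
dddAA
AdddA
dAddd
dAAdd
ddddd
k=3  ddAAd
ddAdA
ddddd
AddAA
dAAdd
dAAdd
dAdAd
k=4  dAddA
ddAdd
Adddd
AAAAA
ddddA
AddAd
dAdAd
k=5  AAdAd
AAddd
Adddd
dAAAd
ddddd
AdAAd
dAdAd
k=6  ddddd
ddAdd
AdddA
dAAdd
ddddA
dAAAA
dddAd
k=7  ddddd
ddddd
AdAAd
dAdAA
ddddA
AdAdA
dddAA
k=8  ddddd
ddddd
AAAAd
dAddd
dAAdd
Adddd
AddAA
k=9  ddddA
dAAdd
AAAdd
dddAd
AAAdd
AdAAd
AdddA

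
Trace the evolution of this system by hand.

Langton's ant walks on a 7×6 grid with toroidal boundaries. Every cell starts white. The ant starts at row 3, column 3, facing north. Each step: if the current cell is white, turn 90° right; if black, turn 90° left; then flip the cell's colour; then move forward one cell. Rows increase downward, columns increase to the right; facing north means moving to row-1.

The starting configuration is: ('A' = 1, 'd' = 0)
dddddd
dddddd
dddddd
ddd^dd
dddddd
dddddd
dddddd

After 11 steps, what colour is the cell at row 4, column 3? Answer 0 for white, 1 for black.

1

step 0: dddddd
dddddd
dddddd
ddd^dd
dddddd
dddddd
dddddd
step 1: dddddd
dddddd
dddddd
dddA>d
dddddd
dddddd
dddddd
step 2: dddddd
dddddd
dddddd
dddAAd
ddddvd
dddddd
dddddd
step 3: dddddd
dddddd
dddddd
dddAAd
ddd<Ad
dddddd
dddddd
step 4: dddddd
dddddd
dddddd
ddd^Ad
dddAAd
dddddd
dddddd
step 5: dddddd
dddddd
dddddd
dd<dAd
dddAAd
dddddd
dddddd
step 6: dddddd
dddddd
dd^ddd
ddAdAd
dddAAd
dddddd
dddddd
step 7: dddddd
dddddd
ddA>dd
ddAdAd
dddAAd
dddddd
dddddd
step 8: dddddd
dddddd
ddAAdd
ddAvAd
dddAAd
dddddd
dddddd
step 9: dddddd
dddddd
ddAAdd
dd<AAd
dddAAd
dddddd
dddddd
step 10: dddddd
dddddd
ddAAdd
dddAAd
ddvAAd
dddddd
dddddd
step 11: dddddd
dddddd
ddAAdd
dddAAd
d<AAAd
dddddd
dddddd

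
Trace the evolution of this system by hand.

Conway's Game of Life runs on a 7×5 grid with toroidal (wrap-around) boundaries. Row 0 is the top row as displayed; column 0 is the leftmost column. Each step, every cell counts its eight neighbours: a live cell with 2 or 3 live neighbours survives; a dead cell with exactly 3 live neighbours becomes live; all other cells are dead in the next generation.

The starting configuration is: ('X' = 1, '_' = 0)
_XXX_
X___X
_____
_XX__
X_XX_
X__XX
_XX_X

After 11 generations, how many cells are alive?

2

step 0: _XXX_
X___X
_____
_XX__
X_XX_
X__XX
_XX_X
step 1: _____
XXXXX
XX___
_XXX_
X____
_____
_____
step 2: XXXXX
__XXX
_____
__X_X
_XX__
_____
_____
step 3: XX___
_____
__X_X
_XXX_
_XXX_
_____
XXXXX
step 4: ___X_
XX___
_XX__
X___X
_X_X_
_____
__XXX
step 5: XX_X_
XX___
__X_X
X__XX
X___X
____X
__XXX
step 6: ___X_
___X_
__X__
_X___
_____
_____
_XX__
step 7: ___X_
__XX_
__X__
_____
_____
_____
__X__
step 8: ___X_
__XX_
__XX_
_____
_____
_____
_____
step 9: __XX_
____X
__XX_
_____
_____
_____
_____
step 10: ___X_
____X
___X_
_____
_____
_____
_____
step 11: _____
___XX
_____
_____
_____
_____
_____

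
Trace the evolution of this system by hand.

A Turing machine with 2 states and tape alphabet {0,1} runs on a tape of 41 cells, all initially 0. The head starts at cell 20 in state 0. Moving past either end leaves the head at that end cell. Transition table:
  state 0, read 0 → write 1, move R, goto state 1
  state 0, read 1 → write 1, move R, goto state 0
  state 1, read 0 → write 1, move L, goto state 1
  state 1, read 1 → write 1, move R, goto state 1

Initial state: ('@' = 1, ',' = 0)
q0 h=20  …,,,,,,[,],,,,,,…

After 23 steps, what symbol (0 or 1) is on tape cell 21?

gen 0: q0 h=20  …,,,,,,[,],,,,,,…
gen 1: q1 h=21  …,,,,,@[,],,,,,,…
gen 2: q1 h=20  …,,,,,,[@]@,,,,,…
gen 3: q1 h=21  …,,,,,@[@],,,,,,…
gen 4: q1 h=22  …,,,,@@[,],,,,,,…
gen 5: q1 h=21  …,,,,,@[@]@,,,,,…
gen 6: q1 h=22  …,,,,@@[@],,,,,,…
gen 7: q1 h=23  …,,,@@@[,],,,,,,…
gen 8: q1 h=22  …,,,,@@[@]@,,,,,…
gen 9: q1 h=23  …,,,@@@[@],,,,,,…
gen 10: q1 h=24  …,,@@@@[,],,,,,,…
gen 11: q1 h=23  …,,,@@@[@]@,,,,,…
gen 12: q1 h=24  …,,@@@@[@],,,,,,…
gen 13: q1 h=25  …,@@@@@[,],,,,,,…
gen 14: q1 h=24  …,,@@@@[@]@,,,,,…
gen 15: q1 h=25  …,@@@@@[@],,,,,,…
gen 16: q1 h=26  …@@@@@@[,],,,,,,…
gen 17: q1 h=25  …,@@@@@[@]@,,,,,…
gen 18: q1 h=26  …@@@@@@[@],,,,,,…
gen 19: q1 h=27  …@@@@@@[,],,,,,,…
gen 20: q1 h=26  …@@@@@@[@]@,,,,,…
gen 21: q1 h=27  …@@@@@@[@],,,,,,…
gen 22: q1 h=28  …@@@@@@[,],,,,,,…
gen 23: q1 h=27  …@@@@@@[@]@,,,,,…

1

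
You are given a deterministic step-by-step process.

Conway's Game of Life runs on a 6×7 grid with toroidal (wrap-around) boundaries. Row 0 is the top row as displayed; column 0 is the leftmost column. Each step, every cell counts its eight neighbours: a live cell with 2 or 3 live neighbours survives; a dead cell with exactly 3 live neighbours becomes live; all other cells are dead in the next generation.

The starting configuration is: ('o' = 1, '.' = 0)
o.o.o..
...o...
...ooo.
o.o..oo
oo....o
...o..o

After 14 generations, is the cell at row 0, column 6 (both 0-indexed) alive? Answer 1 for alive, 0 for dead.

0

step 0: o.o.o..
...o...
...ooo.
o.o..oo
oo....o
...o..o
step 1: ..o.o..
..o..o.
..oo.o.
..oo...
.oo....
..oo.oo
step 2: .oo.o.o
.oo..o.
.o.....
....o..
.o..o..
....oo.
step 3: ooo.o.o
...o.o.
.oo....
.......
...oo..
ooo.o..
step 4: ....o.o
...oooo
..o....
..oo...
.oooo..
....o.o
step 5: o.....o
...oo.o
..o..o.
....o..
.o..oo.
o.o.o..
step 6: oo..o.o
o..oo.o
.....o.
...oo..
.o..oo.
o..oo..
step 7: .oo....
.o.oo..
.....oo
...o...
..o..o.
..oo...
step 8: .o..o..
oo.ooo.
..oo.o.
....ooo
..o.o..
...o...
step 9: oo...o.
oo...oo
ooo....
..o...o
....o..
..ooo..
step 10: ...o.o.
.....o.
..o..o.
o.oo...
..o.oo.
.ooooo.
step 11: ...o.oo
.....oo
.oooo.o
..o..oo
.....oo
.o....o
step 12: ....o..
.......
.oooo..
.oo....
.......
....o..
step 13: .......
..o.o..
.o.o...
.o.....
.......
.......
step 14: .......
..oo...
.o.o...
..o....
.......
.......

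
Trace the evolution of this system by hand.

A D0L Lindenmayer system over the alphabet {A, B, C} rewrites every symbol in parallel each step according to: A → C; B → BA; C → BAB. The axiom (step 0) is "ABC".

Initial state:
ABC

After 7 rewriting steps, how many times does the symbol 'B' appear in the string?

105

[0] ABC
[1] CBABAB
[2] BABBACBACBA
[3] BACBABACBABBACBABBAC
[4] BACBABBACBACBABBACBABACBABBACBABACBAB
[5] BACBABBACBABACBABBACBABBACBABACBABBACBACBABBACBABACBABBACBACBABBACBA
[6] BACBABBACBABACBABBACBACBABBACBABACBABBACBABACBABBACBACBABB…BBACBABBACBABACBABBACBACBABBACBABACBABBACBABBACBABACBABBAC  (len 125)
[7] BACBABBACBABACBABBACBACBABBACBABACBABBACBABBACBABACBABBACB…ABACBABBACBACBABBACBABACBABBACBABACBABBACBACBABBACBABACBAB  (len 230)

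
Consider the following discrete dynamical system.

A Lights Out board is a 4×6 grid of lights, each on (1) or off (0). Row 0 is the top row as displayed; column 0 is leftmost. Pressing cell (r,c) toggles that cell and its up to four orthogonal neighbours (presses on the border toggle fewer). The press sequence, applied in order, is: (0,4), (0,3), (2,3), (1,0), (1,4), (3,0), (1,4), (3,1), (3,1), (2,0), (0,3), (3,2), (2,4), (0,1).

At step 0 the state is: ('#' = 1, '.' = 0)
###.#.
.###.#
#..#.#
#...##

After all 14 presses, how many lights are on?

0) ###.#.
.###.#
#..#.#
#...##
1) ####.#
.#####
#..#.#
#...##
2) ##..##
.##.##
#..#.#
#...##
3) ##..##
.#####
#.#.##
#..###
4) .#..##
#.####
..#.##
#..###
5) .#...#
#.#...
..#..#
#..###
6) .#...#
#.#...
#.#..#
.#.###
7) .#..##
#.####
#.#.##
.#.###
8) .#..##
#.####
###.##
#.####
9) .#..##
#.####
#.#.##
.#.###
10) .#..##
..####
.##.##
##.###
11) .###.#
..#.##
.##.##
##.###
12) .###.#
..#.##
.#..##
#.#.##
13) .###.#
..#..#
.#.#..
#.#..#
14) #..#.#
.##..#
.#.#..
#.#..#

11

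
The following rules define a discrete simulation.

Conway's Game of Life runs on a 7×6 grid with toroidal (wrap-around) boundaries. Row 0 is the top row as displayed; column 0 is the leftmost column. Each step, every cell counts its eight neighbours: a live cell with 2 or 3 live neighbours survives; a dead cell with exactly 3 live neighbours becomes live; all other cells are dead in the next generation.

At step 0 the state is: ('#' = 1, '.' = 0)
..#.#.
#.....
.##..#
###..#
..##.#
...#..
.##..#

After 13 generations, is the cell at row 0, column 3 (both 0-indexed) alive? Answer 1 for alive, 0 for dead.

k=0  ..#.#.
#.....
.##..#
###..#
..##.#
...#..
.##..#
k=1  #.##.#
#.##.#
..#..#
.....#
...#.#
##.#..
.##.#.
k=2  ......
......
.###.#
#....#
..#..#
##.#.#
....#.
k=3  ......
..#...
.##.##
...#.#
..#...
####.#
#...##
k=4  .....#
.###..
###.##
##.#.#
.....#
..##..
..###.
k=5  .#....
...#..
......
...#..
.#.#.#
..#...
..#.#.
k=6  ..##..
......
......
..#.#.
...##.
.##.#.
.###..
k=7  .#.#..
......
......
....#.
.#..##
.#..#.
....#.
k=8  ......
......
......
....##
#..###
#..##.
..###.
k=9  ...#..
......
......
#..#..
#.....
##....
..#.##
k=10  ...##.
......
......
......
#....#
##....
######
k=11  ##....
......
......
......
##...#
...#..
......
k=12  ......
......
......
#.....
#.....
#.....
......
k=13  ......
......
......
......
##...#
......
......

0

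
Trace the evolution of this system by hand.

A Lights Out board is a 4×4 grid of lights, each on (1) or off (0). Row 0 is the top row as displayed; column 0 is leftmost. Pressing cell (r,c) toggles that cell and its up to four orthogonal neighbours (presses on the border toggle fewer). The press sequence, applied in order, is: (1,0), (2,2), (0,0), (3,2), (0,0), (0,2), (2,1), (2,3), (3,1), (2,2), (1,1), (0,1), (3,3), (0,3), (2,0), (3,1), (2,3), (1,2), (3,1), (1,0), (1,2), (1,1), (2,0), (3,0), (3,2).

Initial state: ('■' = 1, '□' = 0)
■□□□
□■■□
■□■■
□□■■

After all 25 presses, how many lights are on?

6

gen 0: ■□□□
□■■□
■□■■
□□■■
gen 1: □□□□
■□■□
□□■■
□□■■
gen 2: □□□□
■□□□
□■□□
□□□■
gen 3: ■■□□
□□□□
□■□□
□□□■
gen 4: ■■□□
□□□□
□■■□
□■■□
gen 5: □□□□
■□□□
□■■□
□■■□
gen 6: □■■■
■□■□
□■■□
□■■□
gen 7: □■■■
■■■□
■□□□
□□■□
gen 8: □■■■
■■■■
■□■■
□□■■
gen 9: □■■■
■■■■
■■■■
■■□■
gen 10: □■■■
■■□■
■□□□
■■■■
gen 11: □□■■
□□■■
■■□□
■■■■
gen 12: ■■□■
□■■■
■■□□
■■■■
gen 13: ■■□■
□■■■
■■□■
■■□□
gen 14: ■■■□
□■■□
■■□■
■■□□
gen 15: ■■■□
■■■□
□□□■
□■□□
gen 16: ■■■□
■■■□
□■□■
■□■□
gen 17: ■■■□
■■■■
□■■□
■□■■
gen 18: ■■□□
■□□□
□■□□
■□■■
gen 19: ■■□□
■□□□
□□□□
□■□■
gen 20: □■□□
□■□□
■□□□
□■□■
gen 21: □■■□
□□■■
■□■□
□■□■
gen 22: □□■□
■■□■
■■■□
□■□■
gen 23: □□■□
□■□■
□□■□
■■□■
gen 24: □□■□
□■□■
■□■□
□□□■
gen 25: □□■□
□■□■
■□□□
□■■□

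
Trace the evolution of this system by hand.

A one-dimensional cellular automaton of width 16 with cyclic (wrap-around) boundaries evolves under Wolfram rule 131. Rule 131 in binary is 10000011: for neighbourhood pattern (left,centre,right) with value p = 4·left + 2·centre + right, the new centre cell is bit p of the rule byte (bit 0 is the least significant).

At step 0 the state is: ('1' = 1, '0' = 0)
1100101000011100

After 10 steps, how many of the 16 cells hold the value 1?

6

t=0: 1100101000011100
t=1: 0001000011101001
t=2: 0110011101000010
t=3: 1000101000011100
t=4: 0011000011101001
t=5: 0100011101000010
t=6: 1001101000011100
t=7: 0010000011101001
t=8: 0100111101000010
t=9: 1001011000011100
t=10: 0010000011101001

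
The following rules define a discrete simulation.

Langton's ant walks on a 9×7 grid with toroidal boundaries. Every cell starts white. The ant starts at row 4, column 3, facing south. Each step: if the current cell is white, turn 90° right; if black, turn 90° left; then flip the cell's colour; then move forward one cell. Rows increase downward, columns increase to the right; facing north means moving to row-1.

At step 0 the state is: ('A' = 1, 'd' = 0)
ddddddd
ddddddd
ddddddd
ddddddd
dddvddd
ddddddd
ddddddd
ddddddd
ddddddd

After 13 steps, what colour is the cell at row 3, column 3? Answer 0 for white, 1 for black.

1

step 0: ddddddd
ddddddd
ddddddd
ddddddd
dddvddd
ddddddd
ddddddd
ddddddd
ddddddd
step 1: ddddddd
ddddddd
ddddddd
ddddddd
dd<Addd
ddddddd
ddddddd
ddddddd
ddddddd
step 2: ddddddd
ddddddd
ddddddd
dd^dddd
ddAAddd
ddddddd
ddddddd
ddddddd
ddddddd
step 3: ddddddd
ddddddd
ddddddd
ddA>ddd
ddAAddd
ddddddd
ddddddd
ddddddd
ddddddd
step 4: ddddddd
ddddddd
ddddddd
ddAAddd
ddAvddd
ddddddd
ddddddd
ddddddd
ddddddd
step 5: ddddddd
ddddddd
ddddddd
ddAAddd
ddAd>dd
ddddddd
ddddddd
ddddddd
ddddddd
step 6: ddddddd
ddddddd
ddddddd
ddAAddd
ddAdAdd
ddddvdd
ddddddd
ddddddd
ddddddd
step 7: ddddddd
ddddddd
ddddddd
ddAAddd
ddAdAdd
ddd<Add
ddddddd
ddddddd
ddddddd
step 8: ddddddd
ddddddd
ddddddd
ddAAddd
ddA^Add
dddAAdd
ddddddd
ddddddd
ddddddd
step 9: ddddddd
ddddddd
ddddddd
ddAAddd
ddAA>dd
dddAAdd
ddddddd
ddddddd
ddddddd
step 10: ddddddd
ddddddd
ddddddd
ddAA^dd
ddAAddd
dddAAdd
ddddddd
ddddddd
ddddddd
step 11: ddddddd
ddddddd
ddddddd
ddAAA>d
ddAAddd
dddAAdd
ddddddd
ddddddd
ddddddd
step 12: ddddddd
ddddddd
ddddddd
ddAAAAd
ddAAdvd
dddAAdd
ddddddd
ddddddd
ddddddd
step 13: ddddddd
ddddddd
ddddddd
ddAAAAd
ddAA<Ad
dddAAdd
ddddddd
ddddddd
ddddddd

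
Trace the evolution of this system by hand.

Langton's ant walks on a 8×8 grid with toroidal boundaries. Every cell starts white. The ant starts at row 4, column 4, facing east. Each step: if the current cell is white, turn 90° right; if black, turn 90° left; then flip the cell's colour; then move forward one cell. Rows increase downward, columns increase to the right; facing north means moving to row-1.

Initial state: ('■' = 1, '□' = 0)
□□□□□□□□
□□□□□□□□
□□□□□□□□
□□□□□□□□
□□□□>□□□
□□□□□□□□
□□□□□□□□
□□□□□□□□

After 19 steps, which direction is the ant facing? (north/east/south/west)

north

k=0  □□□□□□□□
□□□□□□□□
□□□□□□□□
□□□□□□□□
□□□□>□□□
□□□□□□□□
□□□□□□□□
□□□□□□□□
k=1  □□□□□□□□
□□□□□□□□
□□□□□□□□
□□□□□□□□
□□□□■□□□
□□□□v□□□
□□□□□□□□
□□□□□□□□
k=2  □□□□□□□□
□□□□□□□□
□□□□□□□□
□□□□□□□□
□□□□■□□□
□□□<■□□□
□□□□□□□□
□□□□□□□□
k=3  □□□□□□□□
□□□□□□□□
□□□□□□□□
□□□□□□□□
□□□^■□□□
□□□■■□□□
□□□□□□□□
□□□□□□□□
k=4  □□□□□□□□
□□□□□□□□
□□□□□□□□
□□□□□□□□
□□□■>□□□
□□□■■□□□
□□□□□□□□
□□□□□□□□
k=5  □□□□□□□□
□□□□□□□□
□□□□□□□□
□□□□^□□□
□□□■□□□□
□□□■■□□□
□□□□□□□□
□□□□□□□□
k=6  □□□□□□□□
□□□□□□□□
□□□□□□□□
□□□□■>□□
□□□■□□□□
□□□■■□□□
□□□□□□□□
□□□□□□□□
k=7  □□□□□□□□
□□□□□□□□
□□□□□□□□
□□□□■■□□
□□□■□v□□
□□□■■□□□
□□□□□□□□
□□□□□□□□
k=8  □□□□□□□□
□□□□□□□□
□□□□□□□□
□□□□■■□□
□□□■<■□□
□□□■■□□□
□□□□□□□□
□□□□□□□□
k=9  □□□□□□□□
□□□□□□□□
□□□□□□□□
□□□□^■□□
□□□■■■□□
□□□■■□□□
□□□□□□□□
□□□□□□□□
k=10  □□□□□□□□
□□□□□□□□
□□□□□□□□
□□□<□■□□
□□□■■■□□
□□□■■□□□
□□□□□□□□
□□□□□□□□
k=11  □□□□□□□□
□□□□□□□□
□□□^□□□□
□□□■□■□□
□□□■■■□□
□□□■■□□□
□□□□□□□□
□□□□□□□□
k=12  □□□□□□□□
□□□□□□□□
□□□■>□□□
□□□■□■□□
□□□■■■□□
□□□■■□□□
□□□□□□□□
□□□□□□□□
k=13  □□□□□□□□
□□□□□□□□
□□□■■□□□
□□□■v■□□
□□□■■■□□
□□□■■□□□
□□□□□□□□
□□□□□□□□
k=14  □□□□□□□□
□□□□□□□□
□□□■■□□□
□□□<■■□□
□□□■■■□□
□□□■■□□□
□□□□□□□□
□□□□□□□□
k=15  □□□□□□□□
□□□□□□□□
□□□■■□□□
□□□□■■□□
□□□v■■□□
□□□■■□□□
□□□□□□□□
□□□□□□□□
k=16  □□□□□□□□
□□□□□□□□
□□□■■□□□
□□□□■■□□
□□□□>■□□
□□□■■□□□
□□□□□□□□
□□□□□□□□
k=17  □□□□□□□□
□□□□□□□□
□□□■■□□□
□□□□^■□□
□□□□□■□□
□□□■■□□□
□□□□□□□□
□□□□□□□□
k=18  □□□□□□□□
□□□□□□□□
□□□■■□□□
□□□<□■□□
□□□□□■□□
□□□■■□□□
□□□□□□□□
□□□□□□□□
k=19  □□□□□□□□
□□□□□□□□
□□□^■□□□
□□□■□■□□
□□□□□■□□
□□□■■□□□
□□□□□□□□
□□□□□□□□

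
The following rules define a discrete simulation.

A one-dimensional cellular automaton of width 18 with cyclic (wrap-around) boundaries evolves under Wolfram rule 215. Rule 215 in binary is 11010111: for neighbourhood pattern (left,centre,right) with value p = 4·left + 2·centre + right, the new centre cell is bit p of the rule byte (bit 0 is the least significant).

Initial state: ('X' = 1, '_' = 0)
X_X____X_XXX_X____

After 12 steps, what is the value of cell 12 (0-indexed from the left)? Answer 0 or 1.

0

t=0: X_X____X_XXX_X____
t=1: X_XXXXXX__XX_XXXXX
t=2: X__XXXXXXX_X__XXXX
t=3: XXX_XXXXXX_XXX_XXX
t=4: XXX__XXXXX__XX__XX
t=5: XXXXX_XXXXXX_XXX_X
t=6: XXXXX__XXXXX__XX__
t=7: _XXXXXX_XXXXXX_XXX
t=8: __XXXXX__XXXXX__XX
t=9: XX_XXXXXX_XXXXXX_X
t=10: XX__XXXXX__XXXXX__
t=11: _XXX_XXXXXX_XXXXXX
t=12: __XX__XXXXX__XXXXX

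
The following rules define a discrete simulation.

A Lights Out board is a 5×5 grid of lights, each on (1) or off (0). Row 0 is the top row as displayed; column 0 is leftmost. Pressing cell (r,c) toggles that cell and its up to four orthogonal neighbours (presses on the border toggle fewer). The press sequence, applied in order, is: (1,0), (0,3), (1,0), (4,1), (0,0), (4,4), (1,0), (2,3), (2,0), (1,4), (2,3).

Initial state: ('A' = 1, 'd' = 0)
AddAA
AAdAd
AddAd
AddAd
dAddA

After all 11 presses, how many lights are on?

16

gen 0: AddAA
AAdAd
AddAd
AddAd
dAddA
gen 1: dddAA
dddAd
dddAd
AddAd
dAddA
gen 2: ddAdd
ddddd
dddAd
AddAd
dAddA
gen 3: AdAdd
AAddd
AddAd
AddAd
dAddA
gen 4: AdAdd
AAddd
AddAd
AAdAd
AdAdA
gen 5: dAAdd
dAddd
AddAd
AAdAd
AdAdA
gen 6: dAAdd
dAddd
AddAd
AAdAA
AdAAd
gen 7: AAAdd
Adddd
dddAd
AAdAA
AdAAd
gen 8: AAAdd
AddAd
ddAdA
AAddA
AdAAd
gen 9: AAAdd
dddAd
AAAdA
dAddA
AdAAd
gen 10: AAAdA
ddddA
AAAdd
dAddA
AdAAd
gen 11: AAAdA
dddAA
AAdAA
dAdAA
AdAAd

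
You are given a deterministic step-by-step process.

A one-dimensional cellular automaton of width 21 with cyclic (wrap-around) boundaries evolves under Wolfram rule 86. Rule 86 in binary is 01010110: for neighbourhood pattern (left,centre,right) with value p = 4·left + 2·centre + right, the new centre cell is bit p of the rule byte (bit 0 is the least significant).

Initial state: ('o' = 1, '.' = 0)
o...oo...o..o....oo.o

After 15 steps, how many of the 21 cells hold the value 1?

t=0: o...oo...o..o....oo.o
t=1: oo.o.oo.oooooo..o.o..
t=2: .o.o..o......oooo.ooo
t=3: .o.ooooo....o...o...o
t=4: .o.....oo..ooo.ooo.oo
t=5: .oo...o.ooo..o...o..o
t=6: ..oo.oo...ooooo.ooooo
t=7: oo.o..oo.o....o.....o
t=8: .o.ooo.o.oo..ooo...o.
t=9: oo...o.o..ooo..oo.ooo
t=10: .oo.oo.ooo..ooo.o....
t=11: o.o..o...ooo..o.oo...
t=12: o.ooooo.o..oooo..oo.o
t=13: o.....o.ooo...ooo.o..
t=14: oo...oo...oo.o..o.ooo
t=15: .oo.o.oo.o.o.oooo....

11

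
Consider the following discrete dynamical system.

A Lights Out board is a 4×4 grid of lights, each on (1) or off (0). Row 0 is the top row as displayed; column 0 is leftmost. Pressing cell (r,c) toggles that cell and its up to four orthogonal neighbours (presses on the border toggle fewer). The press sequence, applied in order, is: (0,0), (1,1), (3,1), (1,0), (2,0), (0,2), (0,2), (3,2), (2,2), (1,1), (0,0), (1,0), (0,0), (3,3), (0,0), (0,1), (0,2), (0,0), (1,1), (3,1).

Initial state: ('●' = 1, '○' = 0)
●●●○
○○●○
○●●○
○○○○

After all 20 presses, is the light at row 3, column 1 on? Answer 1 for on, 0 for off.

1

step 0: ●●●○
○○●○
○●●○
○○○○
step 1: ○○●○
●○●○
○●●○
○○○○
step 2: ○●●○
○●○○
○○●○
○○○○
step 3: ○●●○
○●○○
○●●○
●●●○
step 4: ●●●○
●○○○
●●●○
●●●○
step 5: ●●●○
○○○○
○○●○
○●●○
step 6: ●○○●
○○●○
○○●○
○●●○
step 7: ●●●○
○○○○
○○●○
○●●○
step 8: ●●●○
○○○○
○○○○
○○○●
step 9: ●●●○
○○●○
○●●●
○○●●
step 10: ●○●○
●●○○
○○●●
○○●●
step 11: ○●●○
○●○○
○○●●
○○●●
step 12: ●●●○
●○○○
●○●●
○○●●
step 13: ○○●○
○○○○
●○●●
○○●●
step 14: ○○●○
○○○○
●○●○
○○○○
step 15: ●●●○
●○○○
●○●○
○○○○
step 16: ○○○○
●●○○
●○●○
○○○○
step 17: ○●●●
●●●○
●○●○
○○○○
step 18: ●○●●
○●●○
●○●○
○○○○
step 19: ●●●●
●○○○
●●●○
○○○○
step 20: ●●●●
●○○○
●○●○
●●●○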